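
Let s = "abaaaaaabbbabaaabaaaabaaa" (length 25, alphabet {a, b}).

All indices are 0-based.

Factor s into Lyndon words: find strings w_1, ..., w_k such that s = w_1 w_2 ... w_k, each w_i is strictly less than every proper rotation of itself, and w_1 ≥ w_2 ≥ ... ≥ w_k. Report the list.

["ab", "aaaaaabbbabaaabaaaab", "a", "a", "a"]

emit factor 1: 'ab' (i=0, period=2)
emit factor 2: 'aaaaaabbbabaaabaaaab' (i=2, period=20)
emit factor 3: 'a' (i=22, period=1)
emit factor 4: 'a' (i=23, period=1)
emit factor 5: 'a' (i=24, period=1)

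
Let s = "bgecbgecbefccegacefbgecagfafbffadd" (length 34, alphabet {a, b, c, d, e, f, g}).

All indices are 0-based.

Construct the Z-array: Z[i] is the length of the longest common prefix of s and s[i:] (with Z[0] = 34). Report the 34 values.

[34, 0, 0, 0, 5, 0, 0, 0, 1, 0, 0, 0, 0, 0, 0, 0, 0, 0, 0, 4, 0, 0, 0, 0, 0, 0, 0, 0, 1, 0, 0, 0, 0, 0]

Z[0]=34
i=1: fresh scan; Z[1]=0
i=2: fresh scan; Z[2]=0
i=3: fresh scan; Z[3]=0
i=4: fresh scan; Z[4]=5 grow→box=[4,9)
i=5: min(r-i=4, Z[1]=0)=0; Z[5]=0
i=6: min(r-i=3, Z[2]=0)=0; Z[6]=0
i=7: min(r-i=2, Z[3]=0)=0; Z[7]=0
i=8: min(r-i=1, Z[4]=5)=1; Z[8]=1
i=9: fresh scan; Z[9]=0
i=10: fresh scan; Z[10]=0
i=11: fresh scan; Z[11]=0
i=12: fresh scan; Z[12]=0
i=13: fresh scan; Z[13]=0
i=14: fresh scan; Z[14]=0
i=15: fresh scan; Z[15]=0
i=16: fresh scan; Z[16]=0
i=17: fresh scan; Z[17]=0
i=18: fresh scan; Z[18]=0
i=19: fresh scan; Z[19]=4 grow→box=[19,23)
i=20: min(r-i=3, Z[1]=0)=0; Z[20]=0
i=21: min(r-i=2, Z[2]=0)=0; Z[21]=0
i=22: min(r-i=1, Z[3]=0)=0; Z[22]=0
i=23: fresh scan; Z[23]=0
i=24: fresh scan; Z[24]=0
i=25: fresh scan; Z[25]=0
i=26: fresh scan; Z[26]=0
i=27: fresh scan; Z[27]=0
i=28: fresh scan; Z[28]=1 grow→box=[28,29)
i=29: fresh scan; Z[29]=0
i=30: fresh scan; Z[30]=0
i=31: fresh scan; Z[31]=0
i=32: fresh scan; Z[32]=0
i=33: fresh scan; Z[33]=0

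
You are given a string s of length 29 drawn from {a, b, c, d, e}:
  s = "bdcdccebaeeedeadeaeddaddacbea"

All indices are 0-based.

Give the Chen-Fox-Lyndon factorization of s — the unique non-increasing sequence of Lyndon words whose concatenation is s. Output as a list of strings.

emit factor 1: 'bdcdcce' (i=0, period=7)
emit factor 2: 'b' (i=7, period=1)
emit factor 3: 'aeeede' (i=8, period=6)
emit factor 4: 'adeaedd' (i=14, period=7)
emit factor 5: 'add' (i=21, period=3)
emit factor 6: 'acbe' (i=24, period=4)
emit factor 7: 'a' (i=28, period=1)

["bdcdcce", "b", "aeeede", "adeaedd", "add", "acbe", "a"]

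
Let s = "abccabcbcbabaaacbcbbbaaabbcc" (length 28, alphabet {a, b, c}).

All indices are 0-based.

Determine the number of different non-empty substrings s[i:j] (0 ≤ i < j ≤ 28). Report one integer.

rank→(start, suffix):
  0 → (21, 'aaabbcc')
  1 → (12, 'aaacbcbbbaaabbcc')
  2 → (22, 'aabbcc')
  3 → (13, 'aacbcbbbaaabbcc')
  4 → (10, 'abaaacbcbbbaaabbcc')
  5 → (23, 'abbcc')
  6 → (4, 'abcbcbabaaacbcbbbaaabbcc')
  7 → (0, 'abccabcbcbabaaacbcbbbaaabbcc')
  8 → (14, 'acbcbbbaaabbcc')
  9 → (20, 'baaabbcc')
  10 → (11, 'baaacbcbbbaaabbcc')
  11 → (9, 'babaaacbcbbbaaabbcc')
  12 → (19, 'bbaaabbcc')
  13 → (18, 'bbbaaabbcc')
  14 → (24, 'bbcc')
  15 → (7, 'bcbabaaacbcbbbaaabbcc')
  16 → (16, 'bcbbbaaabbcc')
  17 → (5, 'bcbcbabaaacbcbbbaaabbcc')
  18 → (25, 'bcc')
  19 → (1, 'bccabcbcbabaaacbcbbbaaabbcc')
  20 → (27, 'c')
  21 → (3, 'cabcbcbabaaacbcbbbaaabbcc')
  22 → (8, 'cbabaaacbcbbbaaabbcc')
  23 → (17, 'cbbbaaabbcc')
  24 → (6, 'cbcbabaaacbcbbbaaabbcc')
  25 → (15, 'cbcbbbaaabbcc')
  26 → (26, 'cc')
  27 → (2, 'ccabcbcbabaaacbcbbbaaabbcc')

SA = [21, 12, 22, 13, 10, 23, 4, 0, 14, 20, 11, 9, 19, 18, 24, 7, 16, 5, 25, 1, 27, 3, 8, 17, 6, 15, 26, 2]
i: (SA[i-1],SA[i]) lcp shared
  1: (21,12) 3 'aaa'
  2: (12,22) 2 'aa'
  3: (22,13) 2 'aa'
  4: (13,10) 1 'a'
  5: (10,23) 2 'ab'
  6: (23,4) 2 'ab'
  7: (4,0) 3 'abc'
  8: (0,14) 1 'a'
  9: (14,20) 0 ''
  10: (20,11) 4 'baaa'
  11: (11,9) 2 'ba'
  12: (9,19) 1 'b'
  13: (19,18) 2 'bb'
  14: (18,24) 2 'bb'
  15: (24,7) 1 'b'
  16: (7,16) 3 'bcb'
  17: (16,5) 3 'bcb'
  18: (5,25) 2 'bc'
  19: (25,1) 3 'bcc'
  20: (1,27) 0 ''
  21: (27,3) 1 'c'
  22: (3,8) 1 'c'
  23: (8,17) 2 'cb'
  24: (17,6) 2 'cb'
  25: (6,15) 4 'cbcb'
  26: (15,26) 1 'c'
  27: (26,2) 2 'cc'

n(n+1)/2 = 28·29/2 = 406
Σ LCP = 0 + 3 + 2 + 2 + 1 + 2 + 2 + 3 + 1 + 0 + 4 + 2 + 1 + 2 + 2 + 1 + 3 + 3 + 2 + 3 + 0 + 1 + 1 + 2 + 2 + 4 + 1 + 2 = 52
distinct = 406 − 52 = 354

354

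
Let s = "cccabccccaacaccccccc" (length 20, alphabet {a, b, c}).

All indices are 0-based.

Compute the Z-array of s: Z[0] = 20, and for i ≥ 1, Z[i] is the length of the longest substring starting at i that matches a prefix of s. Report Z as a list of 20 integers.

[20, 2, 1, 0, 0, 3, 4, 2, 1, 0, 0, 1, 0, 3, 3, 3, 3, 3, 2, 1]

Z[0]=20
i=1: fresh scan; Z[1]=2 extend→box=[1,3)
i=2: min(r-i=1, Z[1]=2)=1; Z[2]=1
i=3: fresh scan; Z[3]=0
i=4: fresh scan; Z[4]=0
i=5: fresh scan; Z[5]=3 extend→box=[5,8)
i=6: min(r-i=2, Z[1]=2)=2; Z[6]=4 extend→box=[6,10)
i=7: min(r-i=3, Z[1]=2)=2; Z[7]=2
i=8: min(r-i=2, Z[2]=1)=1; Z[8]=1
i=9: min(r-i=1, Z[3]=0)=0; Z[9]=0
i=10: fresh scan; Z[10]=0
i=11: fresh scan; Z[11]=1 extend→box=[11,12)
i=12: fresh scan; Z[12]=0
i=13: fresh scan; Z[13]=3 extend→box=[13,16)
i=14: min(r-i=2, Z[1]=2)=2; Z[14]=3 extend→box=[14,17)
i=15: min(r-i=2, Z[1]=2)=2; Z[15]=3 extend→box=[15,18)
i=16: min(r-i=2, Z[1]=2)=2; Z[16]=3 extend→box=[16,19)
i=17: min(r-i=2, Z[1]=2)=2; Z[17]=3 extend→box=[17,20)
i=18: min(r-i=2, Z[1]=2)=2; Z[18]=2
i=19: min(r-i=1, Z[2]=1)=1; Z[19]=1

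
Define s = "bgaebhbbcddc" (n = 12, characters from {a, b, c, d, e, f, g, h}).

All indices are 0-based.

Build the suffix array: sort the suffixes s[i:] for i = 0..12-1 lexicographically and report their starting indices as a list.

rank | idx | suffix
   0 |   2 | aebhbbcddc
   1 |   6 | bbcddc
   2 |   7 | bcddc
   3 |   0 | bgaebhbbcddc
   4 |   4 | bhbbcddc
   5 |  11 | c
   6 |   8 | cddc
   7 |  10 | dc
   8 |   9 | ddc
   9 |   3 | ebhbbcddc
  10 |   1 | gaebhbbcddc
  11 |   5 | hbbcddc

[2, 6, 7, 0, 4, 11, 8, 10, 9, 3, 1, 5]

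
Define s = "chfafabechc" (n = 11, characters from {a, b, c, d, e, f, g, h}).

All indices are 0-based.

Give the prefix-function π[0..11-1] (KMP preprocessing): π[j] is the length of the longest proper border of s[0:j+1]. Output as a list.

π[0] = 0
j=1 s[j]='h': π[1]=0 (border '')
j=2 s[j]='f': π[2]=0 (border '')
j=3 s[j]='a': π[3]=0 (border '')
j=4 s[j]='f': π[4]=0 (border '')
j=5 s[j]='a': π[5]=0 (border '')
j=6 s[j]='b': π[6]=0 (border '')
j=7 s[j]='e': π[7]=0 (border '')
j=8 s[j]='c': π[8]=1 (border 'c')
j=9 s[j]='h': π[9]=2 (border 'ch')
j=10 s[j]='c': k: 2→0; π[10]=1 (border 'c')

[0, 0, 0, 0, 0, 0, 0, 0, 1, 2, 1]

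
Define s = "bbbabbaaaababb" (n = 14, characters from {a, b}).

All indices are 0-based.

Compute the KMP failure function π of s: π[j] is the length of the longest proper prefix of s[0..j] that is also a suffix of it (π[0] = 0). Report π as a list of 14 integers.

π[0] = 0
j=1 s[j]='b': π[1]=1 (border 'b')
j=2 s[j]='b': π[2]=2 (border 'bb')
j=3 s[j]='a': k: 2→1→0; π[3]=0 (border '')
j=4 s[j]='b': π[4]=1 (border 'b')
j=5 s[j]='b': π[5]=2 (border 'bb')
j=6 s[j]='a': k: 2→1→0; π[6]=0 (border '')
j=7 s[j]='a': π[7]=0 (border '')
j=8 s[j]='a': π[8]=0 (border '')
j=9 s[j]='a': π[9]=0 (border '')
j=10 s[j]='b': π[10]=1 (border 'b')
j=11 s[j]='a': k: 1→0; π[11]=0 (border '')
j=12 s[j]='b': π[12]=1 (border 'b')
j=13 s[j]='b': π[13]=2 (border 'bb')

[0, 1, 2, 0, 1, 2, 0, 0, 0, 0, 1, 0, 1, 2]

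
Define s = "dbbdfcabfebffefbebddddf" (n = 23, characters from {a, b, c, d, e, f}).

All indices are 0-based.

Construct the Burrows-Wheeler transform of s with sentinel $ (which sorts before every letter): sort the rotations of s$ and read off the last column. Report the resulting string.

fcdebfaef$bdddbbffdedbfb

rank  rotation                  last
    0  $dbbdfcabfebffefbebddddf  f
    1  abfebffefbebddddf$dbbdfc  c
    2  bbdfcabfebffefbebddddf$d  d
    3  bddddf$dbbdfcabfebffefbe  e
    4  bdfcabfebffefbebddddf$db  b
    5  bebddddf$dbbdfcabfebffef  f
    6  bfebffefbebddddf$dbbdfca  a
    7  bffefbebddddf$dbbdfcabfe  e
    8  cabfebffefbebddddf$dbbdf  f
    9  dbbdfcabfebffefbebddddf$  $
   10  ddddf$dbbdfcabfebffefbeb  b
   11  dddf$dbbdfcabfebffefbebd  d
   12  ddf$dbbdfcabfebffefbebdd  d
   13  df$dbbdfcabfebffefbebddd  d
   14  dfcabfebffefbebddddf$dbb  b
   15  ebddddf$dbbdfcabfebffefb  b
   16  ebffefbebddddf$dbbdfcabf  f
   17  efbebddddf$dbbdfcabfebff  f
   18  f$dbbdfcabfebffefbebdddd  d
   19  fbebddddf$dbbdfcabfebffe  e
   20  fcabfebffefbebddddf$dbbd  d
   21  febffefbebddddf$dbbdfcab  b
   22  fefbebddddf$dbbdfcabfebf  f
   23  ffefbebddddf$dbbdfcabfeb  b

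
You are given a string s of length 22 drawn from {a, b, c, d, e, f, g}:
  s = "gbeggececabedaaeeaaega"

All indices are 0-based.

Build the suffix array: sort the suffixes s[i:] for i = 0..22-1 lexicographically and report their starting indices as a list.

rank | idx | suffix
   0 |  21 | a
   1 |  13 | aaeeaaega
   2 |  17 | aaega
   3 |   9 | abedaaeeaaega
   4 |  14 | aeeaaega
   5 |  18 | aega
   6 |  10 | bedaaeeaaega
   7 |   1 | beggececabedaaeeaaega
   8 |   8 | cabedaaeeaaega
   9 |   6 | cecabedaaeeaaega
  10 |  12 | daaeeaaega
  11 |  16 | eaaega
  12 |   7 | ecabedaaeeaaega
  13 |   5 | ececabedaaeeaaega
  14 |  11 | edaaeeaaega
  15 |  15 | eeaaega
  16 |  19 | ega
  17 |   2 | eggececabedaaeeaaega
  18 |  20 | ga
  19 |   0 | gbeggececabedaaeeaaega
  20 |   4 | gececabedaaeeaaega
  21 |   3 | ggececabedaaeeaaega

[21, 13, 17, 9, 14, 18, 10, 1, 8, 6, 12, 16, 7, 5, 11, 15, 19, 2, 20, 0, 4, 3]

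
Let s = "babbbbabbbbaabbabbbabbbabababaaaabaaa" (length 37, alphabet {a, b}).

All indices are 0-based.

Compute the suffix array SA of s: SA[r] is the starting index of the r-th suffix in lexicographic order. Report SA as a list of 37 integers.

[36, 35, 34, 29, 30, 31, 11, 32, 27, 25, 23, 12, 19, 15, 6, 1, 33, 28, 10, 26, 24, 22, 18, 14, 5, 0, 9, 21, 17, 13, 4, 8, 20, 16, 3, 7, 2]

rank→(start, suffix):
  0 → (36, 'a')
  1 → (35, 'aa')
  2 → (34, 'aaa')
  3 → (29, 'aaaabaaa')
  4 → (30, 'aaabaaa')
  5 → (31, 'aabaaa')
  6 → (11, 'aabbabbbabbbabababaaaabaaa')
  7 → (32, 'abaaa')
  8 → (27, 'abaaaabaaa')
  9 → (25, 'ababaaaabaaa')
  10 → (23, 'abababaaaabaaa')
  11 → (12, 'abbabbbabbbabababaaaabaaa')
  12 → (19, 'abbbabababaaaabaaa')
  13 → (15, 'abbbabbbabababaaaabaaa')
  14 → (6, 'abbbbaabbabbbabbbabababaaaabaaa')
  15 → (1, 'abbbbabbbbaabbabbbabbbabababaaaabaaa')
  16 → (33, 'baaa')
  17 → (28, 'baaaabaaa')
  18 → (10, 'baabbabbbabbbabababaaaabaaa')
  19 → (26, 'babaaaabaaa')
  20 → (24, 'bababaaaabaaa')
  21 → (22, 'babababaaaabaaa')
  22 → (18, 'babbbabababaaaabaaa')
  23 → (14, 'babbbabbbabababaaaabaaa')
  24 → (5, 'babbbbaabbabbbabbbabababaaaabaaa')
  25 → (0, 'babbbbabbbbaabbabbbabbbabababaaaabaaa')
  26 → (9, 'bbaabbabbbabbbabababaaaabaaa')
  27 → (21, 'bbabababaaaabaaa')
  28 → (17, 'bbabbbabababaaaabaaa')
  29 → (13, 'bbabbbabbbabababaaaabaaa')
  30 → (4, 'bbabbbbaabbabbbabbbabababaaaabaaa')
  31 → (8, 'bbbaabbabbbabbbabababaaaabaaa')
  32 → (20, 'bbbabababaaaabaaa')
  33 → (16, 'bbbabbbabababaaaabaaa')
  34 → (3, 'bbbabbbbaabbabbbabbbabababaaaabaaa')
  35 → (7, 'bbbbaabbabbbabbbabababaaaabaaa')
  36 → (2, 'bbbbabbbbaabbabbbabbbabababaaaabaaa')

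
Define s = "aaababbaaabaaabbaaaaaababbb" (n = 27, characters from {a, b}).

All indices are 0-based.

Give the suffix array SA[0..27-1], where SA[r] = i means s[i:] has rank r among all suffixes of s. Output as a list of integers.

[16, 17, 18, 7, 0, 19, 11, 8, 1, 20, 12, 9, 2, 21, 13, 4, 23, 26, 15, 6, 10, 3, 22, 25, 14, 5, 24]

rank | idx | suffix
   0 |  16 | aaaaaababbb
   1 |  17 | aaaaababbb
   2 |  18 | aaaababbb
   3 |   7 | aaabaaabbaaaaaababbb
   4 |   0 | aaababbaaabaaabbaaaaaababbb
   5 |  19 | aaababbb
   6 |  11 | aaabbaaaaaababbb
   7 |   8 | aabaaabbaaaaaababbb
   8 |   1 | aababbaaabaaabbaaaaaababbb
   9 |  20 | aababbb
  10 |  12 | aabbaaaaaababbb
  11 |   9 | abaaabbaaaaaababbb
  12 |   2 | ababbaaabaaabbaaaaaababbb
  13 |  21 | ababbb
  14 |  13 | abbaaaaaababbb
  15 |   4 | abbaaabaaabbaaaaaababbb
  16 |  23 | abbb
  17 |  26 | b
  18 |  15 | baaaaaababbb
  19 |   6 | baaabaaabbaaaaaababbb
  20 |  10 | baaabbaaaaaababbb
  21 |   3 | babbaaabaaabbaaaaaababbb
  22 |  22 | babbb
  23 |  25 | bb
  24 |  14 | bbaaaaaababbb
  25 |   5 | bbaaabaaabbaaaaaababbb
  26 |  24 | bbb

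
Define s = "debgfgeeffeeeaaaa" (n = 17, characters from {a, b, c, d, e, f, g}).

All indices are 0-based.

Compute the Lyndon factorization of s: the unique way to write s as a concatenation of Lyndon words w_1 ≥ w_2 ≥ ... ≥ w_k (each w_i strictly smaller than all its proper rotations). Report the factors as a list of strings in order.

["de", "bgfgeeffeee", "a", "a", "a", "a"]

emit factor 1: 'de' (i=0, period=2)
emit factor 2: 'bgfgeeffeee' (i=2, period=11)
emit factor 3: 'a' (i=13, period=1)
emit factor 4: 'a' (i=14, period=1)
emit factor 5: 'a' (i=15, period=1)
emit factor 6: 'a' (i=16, period=1)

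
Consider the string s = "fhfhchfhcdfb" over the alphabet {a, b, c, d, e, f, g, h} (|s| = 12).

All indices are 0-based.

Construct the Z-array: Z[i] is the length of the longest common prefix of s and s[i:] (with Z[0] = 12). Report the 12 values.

[12, 0, 2, 0, 0, 0, 2, 0, 0, 0, 1, 0]

Z[0]=12
i=1: i≥r, start 0; Z[1]=0
i=2: i≥r, start 0; Z[2]=2 extend→box=[2,4)
i=3: min(r-i=1, Z[1]=0)=0; Z[3]=0
i=4: i≥r, start 0; Z[4]=0
i=5: i≥r, start 0; Z[5]=0
i=6: i≥r, start 0; Z[6]=2 extend→box=[6,8)
i=7: min(r-i=1, Z[1]=0)=0; Z[7]=0
i=8: i≥r, start 0; Z[8]=0
i=9: i≥r, start 0; Z[9]=0
i=10: i≥r, start 0; Z[10]=1 extend→box=[10,11)
i=11: i≥r, start 0; Z[11]=0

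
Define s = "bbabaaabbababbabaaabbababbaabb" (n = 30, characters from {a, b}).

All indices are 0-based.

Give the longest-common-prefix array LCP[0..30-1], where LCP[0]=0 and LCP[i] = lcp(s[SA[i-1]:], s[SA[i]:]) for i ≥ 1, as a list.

[0, 11, 2, 4, 10, 1, 13, 3, 6, 2, 3, 4, 6, 9, 0, 1, 12, 3, 2, 14, 4, 7, 3, 5, 1, 2, 3, 15, 5, 8]

sorted suffixes:
  #0 SA[0]=16  'aaabbababbaabb'
  #1 SA[1]=4  'aaabbababbabaaabbababbaabb'
  #2 SA[2]=26  'aabb'
  #3 SA[3]=17  'aabbababbaabb'
  #4 SA[4]=5  'aabbababbabaaabbababbaabb'
  #5 SA[5]=14  'abaaabbababbaabb'
  #6 SA[6]=2  'abaaabbababbabaaabbababbaabb'
  #7 SA[7]=21  'ababbaabb'
  #8 SA[8]=9  'ababbabaaabbababbaabb'
  #9 SA[9]=27  'abb'
  #10 SA[10]=23  'abbaabb'
  #11 SA[11]=11  'abbabaaabbababbaabb'
  #12 SA[12]=18  'abbababbaabb'
  #13 SA[13]=6  'abbababbabaaabbababbaabb'
  #14 SA[14]=29  'b'
  #15 SA[15]=15  'baaabbababbaabb'
  #16 SA[16]=3  'baaabbababbabaaabbababbaabb'
  #17 SA[17]=25  'baabb'
  #18 SA[18]=13  'babaaabbababbaabb'
  #19 SA[19]=1  'babaaabbababbabaaabbababbaabb'
  #20 SA[20]=20  'bababbaabb'
  #21 SA[21]=8  'bababbabaaabbababbaabb'
  #22 SA[22]=22  'babbaabb'
  #23 SA[23]=10  'babbabaaabbababbaabb'
  #24 SA[24]=28  'bb'
  #25 SA[25]=24  'bbaabb'
  #26 SA[26]=12  'bbabaaabbababbaabb'
  #27 SA[27]=0  'bbabaaabbababbabaaabbababbaabb'
  #28 SA[28]=19  'bbababbaabb'
  #29 SA[29]=7  'bbababbabaaabbababbaabb'

SA = [16, 4, 26, 17, 5, 14, 2, 21, 9, 27, 23, 11, 18, 6, 29, 15, 3, 25, 13, 1, 20, 8, 22, 10, 28, 24, 12, 0, 19, 7]
[i] adj suffixes → lcp
  [1] 16/4 → 11 ('aaabbababba')
  [2] 4/26 → 2 ('aa')
  [3] 26/17 → 4 ('aabb')
  [4] 17/5 → 10 ('aabbababba')
  [5] 5/14 → 1 ('a')
  [6] 14/2 → 13 ('abaaabbababba')
  [7] 2/21 → 3 ('aba')
  [8] 21/9 → 6 ('ababba')
  [9] 9/27 → 2 ('ab')
  [10] 27/23 → 3 ('abb')
  [11] 23/11 → 4 ('abba')
  [12] 11/18 → 6 ('abbaba')
  [13] 18/6 → 9 ('abbababba')
  [14] 6/29 → 0 ('')
  [15] 29/15 → 1 ('b')
  [16] 15/3 → 12 ('baaabbababba')
  [17] 3/25 → 3 ('baa')
  [18] 25/13 → 2 ('ba')
  [19] 13/1 → 14 ('babaaabbababba')
  [20] 1/20 → 4 ('baba')
  [21] 20/8 → 7 ('bababba')
  [22] 8/22 → 3 ('bab')
  [23] 22/10 → 5 ('babba')
  [24] 10/28 → 1 ('b')
  [25] 28/24 → 2 ('bb')
  [26] 24/12 → 3 ('bba')
  [27] 12/0 → 15 ('bbabaaabbababba')
  [28] 0/19 → 5 ('bbaba')
  [29] 19/7 → 8 ('bbababba')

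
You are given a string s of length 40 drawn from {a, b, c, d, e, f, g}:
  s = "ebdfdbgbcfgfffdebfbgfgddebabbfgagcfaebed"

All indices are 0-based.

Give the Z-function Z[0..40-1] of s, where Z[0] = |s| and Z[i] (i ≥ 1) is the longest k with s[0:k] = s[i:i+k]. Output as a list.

Z[0]=40
i=1: fresh scan; Z[1]=0
i=2: fresh scan; Z[2]=0
i=3: fresh scan; Z[3]=0
i=4: fresh scan; Z[4]=0
i=5: fresh scan; Z[5]=0
i=6: fresh scan; Z[6]=0
i=7: fresh scan; Z[7]=0
i=8: fresh scan; Z[8]=0
i=9: fresh scan; Z[9]=0
i=10: fresh scan; Z[10]=0
i=11: fresh scan; Z[11]=0
i=12: fresh scan; Z[12]=0
i=13: fresh scan; Z[13]=0
i=14: fresh scan; Z[14]=0
i=15: fresh scan; Z[15]=2 extend→box=[15,17)
i=16: min(r-i=1, Z[1]=0)=0; Z[16]=0
i=17: fresh scan; Z[17]=0
i=18: fresh scan; Z[18]=0
i=19: fresh scan; Z[19]=0
i=20: fresh scan; Z[20]=0
i=21: fresh scan; Z[21]=0
i=22: fresh scan; Z[22]=0
i=23: fresh scan; Z[23]=0
i=24: fresh scan; Z[24]=2 extend→box=[24,26)
i=25: min(r-i=1, Z[1]=0)=0; Z[25]=0
i=26: fresh scan; Z[26]=0
i=27: fresh scan; Z[27]=0
i=28: fresh scan; Z[28]=0
i=29: fresh scan; Z[29]=0
i=30: fresh scan; Z[30]=0
i=31: fresh scan; Z[31]=0
i=32: fresh scan; Z[32]=0
i=33: fresh scan; Z[33]=0
i=34: fresh scan; Z[34]=0
i=35: fresh scan; Z[35]=0
i=36: fresh scan; Z[36]=2 extend→box=[36,38)
i=37: min(r-i=1, Z[1]=0)=0; Z[37]=0
i=38: fresh scan; Z[38]=1 extend→box=[38,39)
i=39: fresh scan; Z[39]=0

[40, 0, 0, 0, 0, 0, 0, 0, 0, 0, 0, 0, 0, 0, 0, 2, 0, 0, 0, 0, 0, 0, 0, 0, 2, 0, 0, 0, 0, 0, 0, 0, 0, 0, 0, 0, 2, 0, 1, 0]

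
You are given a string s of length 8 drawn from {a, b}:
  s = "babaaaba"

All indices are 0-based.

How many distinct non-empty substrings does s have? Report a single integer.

sorted suffixes:
  #0 SA[0]=7  'a'
  #1 SA[1]=3  'aaaba'
  #2 SA[2]=4  'aaba'
  #3 SA[3]=5  'aba'
  #4 SA[4]=1  'abaaaba'
  #5 SA[5]=6  'ba'
  #6 SA[6]=2  'baaaba'
  #7 SA[7]=0  'babaaaba'

SA = [7, 3, 4, 5, 1, 6, 2, 0]
[i] adj suffixes → lcp
  [1] 7/3 → 1 ('a')
  [2] 3/4 → 2 ('aa')
  [3] 4/5 → 1 ('a')
  [4] 5/1 → 3 ('aba')
  [5] 1/6 → 0 ('')
  [6] 6/2 → 2 ('ba')
  [7] 2/0 → 2 ('ba')

n(n+1)/2 = 8·9/2 = 36
Σ LCP = 0 + 1 + 2 + 1 + 3 + 0 + 2 + 2 = 11
distinct = 36 − 11 = 25

25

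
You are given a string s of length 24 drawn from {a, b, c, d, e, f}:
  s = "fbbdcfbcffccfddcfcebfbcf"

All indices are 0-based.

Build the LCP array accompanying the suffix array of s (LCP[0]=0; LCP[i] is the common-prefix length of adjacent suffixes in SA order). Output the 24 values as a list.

[0, 1, 3, 1, 1, 0, 1, 1, 2, 2, 2, 2, 0, 3, 1, 0, 0, 1, 2, 4, 1, 2, 1, 1]

rank | idx | suffix
   0 |   1 | bbdcfbcffccfddcfcebfbcf
   1 |  21 | bcf
   2 |   6 | bcffccfddcfcebfbcf
   3 |   2 | bdcfbcffccfddcfcebfbcf
   4 |  19 | bfbcf
   5 |  10 | ccfddcfcebfbcf
   6 |  17 | cebfbcf
   7 |  22 | cf
   8 |   4 | cfbcffccfddcfcebfbcf
   9 |  15 | cfcebfbcf
  10 |  11 | cfddcfcebfbcf
  11 |   7 | cffccfddcfcebfbcf
  12 |   3 | dcfbcffccfddcfcebfbcf
  13 |  14 | dcfcebfbcf
  14 |  13 | ddcfcebfbcf
  15 |  18 | ebfbcf
  16 |  23 | f
  17 |   0 | fbbdcfbcffccfddcfcebfbcf
  18 |  20 | fbcf
  19 |   5 | fbcffccfddcfcebfbcf
  20 |   9 | fccfddcfcebfbcf
  21 |  16 | fcebfbcf
  22 |  12 | fddcfcebfbcf
  23 |   8 | ffccfddcfcebfbcf

SA = [1, 21, 6, 2, 19, 10, 17, 22, 4, 15, 11, 7, 3, 14, 13, 18, 23, 0, 20, 5, 9, 16, 12, 8]
i: (SA[i-1],SA[i]) lcp shared
  1: (1,21) 1 'b'
  2: (21,6) 3 'bcf'
  3: (6,2) 1 'b'
  4: (2,19) 1 'b'
  5: (19,10) 0 ''
  6: (10,17) 1 'c'
  7: (17,22) 1 'c'
  8: (22,4) 2 'cf'
  9: (4,15) 2 'cf'
  10: (15,11) 2 'cf'
  11: (11,7) 2 'cf'
  12: (7,3) 0 ''
  13: (3,14) 3 'dcf'
  14: (14,13) 1 'd'
  15: (13,18) 0 ''
  16: (18,23) 0 ''
  17: (23,0) 1 'f'
  18: (0,20) 2 'fb'
  19: (20,5) 4 'fbcf'
  20: (5,9) 1 'f'
  21: (9,16) 2 'fc'
  22: (16,12) 1 'f'
  23: (12,8) 1 'f'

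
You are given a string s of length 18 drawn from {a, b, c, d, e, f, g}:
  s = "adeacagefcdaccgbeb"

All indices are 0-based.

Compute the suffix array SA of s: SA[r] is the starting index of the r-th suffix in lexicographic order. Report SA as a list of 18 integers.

[3, 11, 0, 5, 17, 15, 4, 12, 9, 13, 10, 1, 2, 16, 7, 8, 14, 6]

rank→(start, suffix):
  0 → (3, 'acagefcdaccgbeb')
  1 → (11, 'accgbeb')
  2 → (0, 'adeacagefcdaccgbeb')
  3 → (5, 'agefcdaccgbeb')
  4 → (17, 'b')
  5 → (15, 'beb')
  6 → (4, 'cagefcdaccgbeb')
  7 → (12, 'ccgbeb')
  8 → (9, 'cdaccgbeb')
  9 → (13, 'cgbeb')
  10 → (10, 'daccgbeb')
  11 → (1, 'deacagefcdaccgbeb')
  12 → (2, 'eacagefcdaccgbeb')
  13 → (16, 'eb')
  14 → (7, 'efcdaccgbeb')
  15 → (8, 'fcdaccgbeb')
  16 → (14, 'gbeb')
  17 → (6, 'gefcdaccgbeb')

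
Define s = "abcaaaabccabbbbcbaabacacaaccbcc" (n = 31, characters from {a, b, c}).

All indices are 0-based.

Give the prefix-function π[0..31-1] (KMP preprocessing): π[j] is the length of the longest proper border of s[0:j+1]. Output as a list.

[0, 0, 0, 1, 1, 1, 1, 2, 3, 0, 1, 2, 0, 0, 0, 0, 0, 1, 1, 2, 1, 0, 1, 0, 1, 1, 0, 0, 0, 0, 0]

π[0] = 0
j=1 s[j]='b': π[1]=0 (border '')
j=2 s[j]='c': π[2]=0 (border '')
j=3 s[j]='a': π[3]=1 (border 'a')
j=4 s[j]='a': k: 1→0; π[4]=1 (border 'a')
j=5 s[j]='a': k: 1→0; π[5]=1 (border 'a')
j=6 s[j]='a': k: 1→0; π[6]=1 (border 'a')
j=7 s[j]='b': π[7]=2 (border 'ab')
j=8 s[j]='c': π[8]=3 (border 'abc')
j=9 s[j]='c': k: 3→0; π[9]=0 (border '')
j=10 s[j]='a': π[10]=1 (border 'a')
j=11 s[j]='b': π[11]=2 (border 'ab')
j=12 s[j]='b': k: 2→0; π[12]=0 (border '')
j=13 s[j]='b': π[13]=0 (border '')
j=14 s[j]='b': π[14]=0 (border '')
j=15 s[j]='c': π[15]=0 (border '')
j=16 s[j]='b': π[16]=0 (border '')
j=17 s[j]='a': π[17]=1 (border 'a')
j=18 s[j]='a': k: 1→0; π[18]=1 (border 'a')
j=19 s[j]='b': π[19]=2 (border 'ab')
j=20 s[j]='a': k: 2→0; π[20]=1 (border 'a')
j=21 s[j]='c': k: 1→0; π[21]=0 (border '')
j=22 s[j]='a': π[22]=1 (border 'a')
j=23 s[j]='c': k: 1→0; π[23]=0 (border '')
j=24 s[j]='a': π[24]=1 (border 'a')
j=25 s[j]='a': k: 1→0; π[25]=1 (border 'a')
j=26 s[j]='c': k: 1→0; π[26]=0 (border '')
j=27 s[j]='c': π[27]=0 (border '')
j=28 s[j]='b': π[28]=0 (border '')
j=29 s[j]='c': π[29]=0 (border '')
j=30 s[j]='c': π[30]=0 (border '')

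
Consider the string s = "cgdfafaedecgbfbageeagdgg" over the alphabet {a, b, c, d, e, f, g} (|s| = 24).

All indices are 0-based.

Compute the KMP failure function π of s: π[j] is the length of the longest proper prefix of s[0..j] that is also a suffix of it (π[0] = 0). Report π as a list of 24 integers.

[0, 0, 0, 0, 0, 0, 0, 0, 0, 0, 1, 2, 0, 0, 0, 0, 0, 0, 0, 0, 0, 0, 0, 0]

π[0] = 0
j=1 s[j]='g': π[1]=0 (border '')
j=2 s[j]='d': π[2]=0 (border '')
j=3 s[j]='f': π[3]=0 (border '')
j=4 s[j]='a': π[4]=0 (border '')
j=5 s[j]='f': π[5]=0 (border '')
j=6 s[j]='a': π[6]=0 (border '')
j=7 s[j]='e': π[7]=0 (border '')
j=8 s[j]='d': π[8]=0 (border '')
j=9 s[j]='e': π[9]=0 (border '')
j=10 s[j]='c': π[10]=1 (border 'c')
j=11 s[j]='g': π[11]=2 (border 'cg')
j=12 s[j]='b': k: 2→0; π[12]=0 (border '')
j=13 s[j]='f': π[13]=0 (border '')
j=14 s[j]='b': π[14]=0 (border '')
j=15 s[j]='a': π[15]=0 (border '')
j=16 s[j]='g': π[16]=0 (border '')
j=17 s[j]='e': π[17]=0 (border '')
j=18 s[j]='e': π[18]=0 (border '')
j=19 s[j]='a': π[19]=0 (border '')
j=20 s[j]='g': π[20]=0 (border '')
j=21 s[j]='d': π[21]=0 (border '')
j=22 s[j]='g': π[22]=0 (border '')
j=23 s[j]='g': π[23]=0 (border '')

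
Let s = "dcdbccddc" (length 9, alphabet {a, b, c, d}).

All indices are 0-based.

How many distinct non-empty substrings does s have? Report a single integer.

rank | idx | suffix
   0 |   3 | bccddc
   1 |   8 | c
   2 |   4 | ccddc
   3 |   1 | cdbccddc
   4 |   5 | cddc
   5 |   2 | dbccddc
   6 |   7 | dc
   7 |   0 | dcdbccddc
   8 |   6 | ddc

SA = [3, 8, 4, 1, 5, 2, 7, 0, 6]
i: (SA[i-1],SA[i]) lcp shared
  1: (3,8) 0 ''
  2: (8,4) 1 'c'
  3: (4,1) 1 'c'
  4: (1,5) 2 'cd'
  5: (5,2) 0 ''
  6: (2,7) 1 'd'
  7: (7,0) 2 'dc'
  8: (0,6) 1 'd'

n(n+1)/2 = 9·10/2 = 45
Σ LCP = 0 + 0 + 1 + 1 + 2 + 0 + 1 + 2 + 1 = 8
distinct = 45 − 8 = 37

37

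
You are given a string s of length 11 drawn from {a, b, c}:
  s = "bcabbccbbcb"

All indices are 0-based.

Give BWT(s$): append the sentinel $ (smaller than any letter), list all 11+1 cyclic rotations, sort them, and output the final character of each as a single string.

bccca$bbbbcb

rank  rotation      last
    0  $bcabbccbbcb  b
    1  abbccbbcb$bc  c
    2  b$bcabbccbbc  c
    3  bbcb$bcabbcc  c
    4  bbccbbcb$bca  a
    5  bcabbccbbcb$  $
    6  bcb$bcabbccb  b
    7  bccbbcb$bcab  b
    8  cabbccbbcb$b  b
    9  cb$bcabbccbb  b
   10  cbbcb$bcabbc  c
   11  ccbbcb$bcabb  b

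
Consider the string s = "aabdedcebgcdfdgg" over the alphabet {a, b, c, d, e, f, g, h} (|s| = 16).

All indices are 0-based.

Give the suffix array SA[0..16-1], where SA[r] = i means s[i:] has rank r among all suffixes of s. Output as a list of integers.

rank→(start, suffix):
  0 → (0, 'aabdedcebgcdfdgg')
  1 → (1, 'abdedcebgcdfdgg')
  2 → (2, 'bdedcebgcdfdgg')
  3 → (8, 'bgcdfdgg')
  4 → (10, 'cdfdgg')
  5 → (6, 'cebgcdfdgg')
  6 → (5, 'dcebgcdfdgg')
  7 → (3, 'dedcebgcdfdgg')
  8 → (11, 'dfdgg')
  9 → (13, 'dgg')
  10 → (7, 'ebgcdfdgg')
  11 → (4, 'edcebgcdfdgg')
  12 → (12, 'fdgg')
  13 → (15, 'g')
  14 → (9, 'gcdfdgg')
  15 → (14, 'gg')

[0, 1, 2, 8, 10, 6, 5, 3, 11, 13, 7, 4, 12, 15, 9, 14]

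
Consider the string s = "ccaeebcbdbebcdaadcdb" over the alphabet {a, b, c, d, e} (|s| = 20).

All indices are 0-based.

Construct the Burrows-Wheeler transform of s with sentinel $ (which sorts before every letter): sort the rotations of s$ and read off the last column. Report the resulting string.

rank  rotation               last
    0  $ccaeebcbdbebcdaadcdb  b
    1  aadcdb$ccaeebcbdbebcd  d
    2  adcdb$ccaeebcbdbebcda  a
    3  aeebcbdbebcdaadcdb$cc  c
    4  b$ccaeebcbdbebcdaadcd  d
    5  bcbdbebcdaadcdb$ccaee  e
    6  bcdaadcdb$ccaeebcbdbe  e
    7  bdbebcdaadcdb$ccaeebc  c
    8  bebcdaadcdb$ccaeebcbd  d
    9  caeebcbdbebcdaadcdb$c  c
   10  cbdbebcdaadcdb$ccaeeb  b
   11  ccaeebcbdbebcdaadcdb$  $
   12  cdaadcdb$ccaeebcbdbeb  b
   13  cdb$ccaeebcbdbebcdaad  d
   14  daadcdb$ccaeebcbdbebc  c
   15  db$ccaeebcbdbebcdaadc  c
   16  dbebcdaadcdb$ccaeebcb  b
   17  dcdb$ccaeebcbdbebcdaa  a
   18  ebcbdbebcdaadcdb$ccae  e
   19  ebcdaadcdb$ccaeebcbdb  b
   20  eebcbdbebcdaadcdb$cca  a

bdacdeecdcb$bdccbaeba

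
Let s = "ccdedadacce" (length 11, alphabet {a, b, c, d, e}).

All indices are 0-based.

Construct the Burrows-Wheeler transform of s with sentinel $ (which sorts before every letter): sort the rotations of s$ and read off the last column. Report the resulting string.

edd$accaeccd

rank  rotation      last
    0  $ccdedadacce  e
    1  acce$ccdedad  d
    2  adacce$ccded  d
    3  ccdedadacce$  $
    4  cce$ccdedada  a
    5  cdedadacce$c  c
    6  ce$ccdedadac  c
    7  dacce$ccdeda  a
    8  dadacce$ccde  e
    9  dedadacce$cc  c
   10  e$ccdedadacc  c
   11  edadacce$ccd  d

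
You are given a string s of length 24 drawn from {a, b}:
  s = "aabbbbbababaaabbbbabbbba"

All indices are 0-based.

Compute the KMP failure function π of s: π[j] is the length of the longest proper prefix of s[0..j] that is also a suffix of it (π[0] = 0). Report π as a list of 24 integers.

[0, 1, 0, 0, 0, 0, 0, 1, 0, 1, 0, 1, 2, 2, 3, 4, 5, 6, 1, 0, 0, 0, 0, 1]

π[0] = 0
j=1 s[j]='a': π[1]=1 (border 'a')
j=2 s[j]='b': k: 1→0; π[2]=0 (border '')
j=3 s[j]='b': π[3]=0 (border '')
j=4 s[j]='b': π[4]=0 (border '')
j=5 s[j]='b': π[5]=0 (border '')
j=6 s[j]='b': π[6]=0 (border '')
j=7 s[j]='a': π[7]=1 (border 'a')
j=8 s[j]='b': k: 1→0; π[8]=0 (border '')
j=9 s[j]='a': π[9]=1 (border 'a')
j=10 s[j]='b': k: 1→0; π[10]=0 (border '')
j=11 s[j]='a': π[11]=1 (border 'a')
j=12 s[j]='a': π[12]=2 (border 'aa')
j=13 s[j]='a': k: 2→1; π[13]=2 (border 'aa')
j=14 s[j]='b': π[14]=3 (border 'aab')
j=15 s[j]='b': π[15]=4 (border 'aabb')
j=16 s[j]='b': π[16]=5 (border 'aabbb')
j=17 s[j]='b': π[17]=6 (border 'aabbbb')
j=18 s[j]='a': k: 6→0; π[18]=1 (border 'a')
j=19 s[j]='b': k: 1→0; π[19]=0 (border '')
j=20 s[j]='b': π[20]=0 (border '')
j=21 s[j]='b': π[21]=0 (border '')
j=22 s[j]='b': π[22]=0 (border '')
j=23 s[j]='a': π[23]=1 (border 'a')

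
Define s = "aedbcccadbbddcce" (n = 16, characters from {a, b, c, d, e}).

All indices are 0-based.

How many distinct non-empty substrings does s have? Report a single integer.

rank | idx | suffix
   0 |   7 | adbbddcce
   1 |   0 | aedbcccadbbddcce
   2 |   9 | bbddcce
   3 |   3 | bcccadbbddcce
   4 |  10 | bddcce
   5 |   6 | cadbbddcce
   6 |   5 | ccadbbddcce
   7 |   4 | cccadbbddcce
   8 |  13 | cce
   9 |  14 | ce
  10 |   8 | dbbddcce
  11 |   2 | dbcccadbbddcce
  12 |  12 | dcce
  13 |  11 | ddcce
  14 |  15 | e
  15 |   1 | edbcccadbbddcce

SA = [7, 0, 9, 3, 10, 6, 5, 4, 13, 14, 8, 2, 12, 11, 15, 1]
rank  pair      lcp
   1  s[7:],s[0:]  1  'a'
   2  s[0:],s[9:]  0  ''
   3  s[9:],s[3:]  1  'b'
   4  s[3:],s[10:]  1  'b'
   5  s[10:],s[6:]  0  ''
   6  s[6:],s[5:]  1  'c'
   7  s[5:],s[4:]  2  'cc'
   8  s[4:],s[13:]  2  'cc'
   9  s[13:],s[14:]  1  'c'
  10  s[14:],s[8:]  0  ''
  11  s[8:],s[2:]  2  'db'
  12  s[2:],s[12:]  1  'd'
  13  s[12:],s[11:]  1  'd'
  14  s[11:],s[15:]  0  ''
  15  s[15:],s[1:]  1  'e'

n(n+1)/2 = 16·17/2 = 136
Σ LCP = 0 + 1 + 0 + 1 + 1 + 0 + 1 + 2 + 2 + 1 + 0 + 2 + 1 + 1 + 0 + 1 = 14
distinct = 136 − 14 = 122

122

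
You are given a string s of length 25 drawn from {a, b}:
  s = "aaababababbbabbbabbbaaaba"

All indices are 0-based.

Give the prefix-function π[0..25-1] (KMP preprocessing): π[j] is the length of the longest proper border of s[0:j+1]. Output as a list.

π[0] = 0
j=1 s[j]='a': π[1]=1 (border 'a')
j=2 s[j]='a': π[2]=2 (border 'aa')
j=3 s[j]='b': k: 2→1→0; π[3]=0 (border '')
j=4 s[j]='a': π[4]=1 (border 'a')
j=5 s[j]='b': k: 1→0; π[5]=0 (border '')
j=6 s[j]='a': π[6]=1 (border 'a')
j=7 s[j]='b': k: 1→0; π[7]=0 (border '')
j=8 s[j]='a': π[8]=1 (border 'a')
j=9 s[j]='b': k: 1→0; π[9]=0 (border '')
j=10 s[j]='b': π[10]=0 (border '')
j=11 s[j]='b': π[11]=0 (border '')
j=12 s[j]='a': π[12]=1 (border 'a')
j=13 s[j]='b': k: 1→0; π[13]=0 (border '')
j=14 s[j]='b': π[14]=0 (border '')
j=15 s[j]='b': π[15]=0 (border '')
j=16 s[j]='a': π[16]=1 (border 'a')
j=17 s[j]='b': k: 1→0; π[17]=0 (border '')
j=18 s[j]='b': π[18]=0 (border '')
j=19 s[j]='b': π[19]=0 (border '')
j=20 s[j]='a': π[20]=1 (border 'a')
j=21 s[j]='a': π[21]=2 (border 'aa')
j=22 s[j]='a': π[22]=3 (border 'aaa')
j=23 s[j]='b': π[23]=4 (border 'aaab')
j=24 s[j]='a': π[24]=5 (border 'aaaba')

[0, 1, 2, 0, 1, 0, 1, 0, 1, 0, 0, 0, 1, 0, 0, 0, 1, 0, 0, 0, 1, 2, 3, 4, 5]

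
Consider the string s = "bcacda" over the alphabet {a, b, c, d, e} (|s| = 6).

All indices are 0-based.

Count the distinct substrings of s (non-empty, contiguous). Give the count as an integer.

sorted suffixes:
  #0 SA[0]=5  'a'
  #1 SA[1]=2  'acda'
  #2 SA[2]=0  'bcacda'
  #3 SA[3]=1  'cacda'
  #4 SA[4]=3  'cda'
  #5 SA[5]=4  'da'

SA = [5, 2, 0, 1, 3, 4]
i: (SA[i-1],SA[i]) lcp shared
  1: (5,2) 1 'a'
  2: (2,0) 0 ''
  3: (0,1) 0 ''
  4: (1,3) 1 'c'
  5: (3,4) 0 ''

n(n+1)/2 = 6·7/2 = 21
Σ LCP = 0 + 1 + 0 + 0 + 1 + 0 = 2
distinct = 21 − 2 = 19

19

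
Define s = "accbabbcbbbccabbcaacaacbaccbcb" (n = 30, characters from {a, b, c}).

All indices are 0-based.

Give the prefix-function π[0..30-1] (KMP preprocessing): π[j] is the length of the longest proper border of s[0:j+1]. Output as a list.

π[0] = 0
j=1 s[j]='c': π[1]=0 (border '')
j=2 s[j]='c': π[2]=0 (border '')
j=3 s[j]='b': π[3]=0 (border '')
j=4 s[j]='a': π[4]=1 (border 'a')
j=5 s[j]='b': k: 1→0; π[5]=0 (border '')
j=6 s[j]='b': π[6]=0 (border '')
j=7 s[j]='c': π[7]=0 (border '')
j=8 s[j]='b': π[8]=0 (border '')
j=9 s[j]='b': π[9]=0 (border '')
j=10 s[j]='b': π[10]=0 (border '')
j=11 s[j]='c': π[11]=0 (border '')
j=12 s[j]='c': π[12]=0 (border '')
j=13 s[j]='a': π[13]=1 (border 'a')
j=14 s[j]='b': k: 1→0; π[14]=0 (border '')
j=15 s[j]='b': π[15]=0 (border '')
j=16 s[j]='c': π[16]=0 (border '')
j=17 s[j]='a': π[17]=1 (border 'a')
j=18 s[j]='a': k: 1→0; π[18]=1 (border 'a')
j=19 s[j]='c': π[19]=2 (border 'ac')
j=20 s[j]='a': k: 2→0; π[20]=1 (border 'a')
j=21 s[j]='a': k: 1→0; π[21]=1 (border 'a')
j=22 s[j]='c': π[22]=2 (border 'ac')
j=23 s[j]='b': k: 2→0; π[23]=0 (border '')
j=24 s[j]='a': π[24]=1 (border 'a')
j=25 s[j]='c': π[25]=2 (border 'ac')
j=26 s[j]='c': π[26]=3 (border 'acc')
j=27 s[j]='b': π[27]=4 (border 'accb')
j=28 s[j]='c': k: 4→0; π[28]=0 (border '')
j=29 s[j]='b': π[29]=0 (border '')

[0, 0, 0, 0, 1, 0, 0, 0, 0, 0, 0, 0, 0, 1, 0, 0, 0, 1, 1, 2, 1, 1, 2, 0, 1, 2, 3, 4, 0, 0]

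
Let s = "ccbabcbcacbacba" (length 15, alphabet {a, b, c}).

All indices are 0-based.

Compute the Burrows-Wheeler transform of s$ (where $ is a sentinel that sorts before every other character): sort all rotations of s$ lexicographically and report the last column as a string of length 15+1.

abbbcccccabacab$

rank  rotation          last
    0  $ccbabcbcacbacba  a
    1  a$ccbabcbcacbacb  b
    2  abcbcacbacba$ccb  b
    3  acba$ccbabcbcacb  b
    4  acbacba$ccbabcbc  c
    5  ba$ccbabcbcacbac  c
    6  babcbcacbacba$cc  c
    7  bacba$ccbabcbcac  c
    8  bcacbacba$ccbabc  c
    9  bcbcacbacba$ccba  a
   10  cacbacba$ccbabcb  b
   11  cba$ccbabcbcacba  a
   12  cbabcbcacbacba$c  c
   13  cbacba$ccbabcbca  a
   14  cbcacbacba$ccbab  b
   15  ccbabcbcacbacba$  $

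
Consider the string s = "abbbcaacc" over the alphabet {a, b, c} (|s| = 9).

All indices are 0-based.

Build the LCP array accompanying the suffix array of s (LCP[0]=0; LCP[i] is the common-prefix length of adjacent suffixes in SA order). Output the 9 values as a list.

rank→(start, suffix):
  0 → (5, 'aacc')
  1 → (0, 'abbbcaacc')
  2 → (6, 'acc')
  3 → (1, 'bbbcaacc')
  4 → (2, 'bbcaacc')
  5 → (3, 'bcaacc')
  6 → (8, 'c')
  7 → (4, 'caacc')
  8 → (7, 'cc')

SA = [5, 0, 6, 1, 2, 3, 8, 4, 7]
i: (SA[i-1],SA[i]) lcp shared
  1: (5,0) 1 'a'
  2: (0,6) 1 'a'
  3: (6,1) 0 ''
  4: (1,2) 2 'bb'
  5: (2,3) 1 'b'
  6: (3,8) 0 ''
  7: (8,4) 1 'c'
  8: (4,7) 1 'c'

[0, 1, 1, 0, 2, 1, 0, 1, 1]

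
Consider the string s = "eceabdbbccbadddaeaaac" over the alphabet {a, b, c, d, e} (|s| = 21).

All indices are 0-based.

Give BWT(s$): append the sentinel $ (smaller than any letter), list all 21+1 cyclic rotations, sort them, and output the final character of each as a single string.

rank  rotation                last
    0  $eceabdbbccbadddaeaaac  c
    1  aaac$eceabdbbccbadddae  e
    2  aac$eceabdbbccbadddaea  a
    3  abdbbccbadddaeaaac$ece  e
    4  ac$eceabdbbccbadddaeaa  a
    5  adddaeaaac$eceabdbbccb  b
    6  aeaaac$eceabdbbccbaddd  d
    7  badddaeaaac$eceabdbbcc  c
    8  bbccbadddaeaaac$eceabd  d
    9  bccbadddaeaaac$eceabdb  b
   10  bdbbccbadddaeaaac$ecea  a
   11  c$eceabdbbccbadddaeaaa  a
   12  cbadddaeaaac$eceabdbbc  c
   13  ccbadddaeaaac$eceabdbb  b
   14  ceabdbbccbadddaeaaac$e  e
   15  daeaaac$eceabdbbccbadd  d
   16  dbbccbadddaeaaac$eceab  b
   17  ddaeaaac$eceabdbbccbad  d
   18  dddaeaaac$eceabdbbccba  a
   19  eaaac$eceabdbbccbaddda  a
   20  eabdbbccbadddaeaaac$ec  c
   21  eceabdbbccbadddaeaaac$  $

ceaeabdcdbaacbedbdaac$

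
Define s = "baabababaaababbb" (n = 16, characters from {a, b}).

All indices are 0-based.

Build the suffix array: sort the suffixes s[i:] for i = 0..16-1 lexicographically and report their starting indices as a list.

[8, 1, 9, 6, 4, 2, 10, 12, 15, 7, 0, 5, 3, 11, 14, 13]

sorted suffixes:
  #0 SA[0]=8  'aaababbb'
  #1 SA[1]=1  'aabababaaababbb'
  #2 SA[2]=9  'aababbb'
  #3 SA[3]=6  'abaaababbb'
  #4 SA[4]=4  'ababaaababbb'
  #5 SA[5]=2  'abababaaababbb'
  #6 SA[6]=10  'ababbb'
  #7 SA[7]=12  'abbb'
  #8 SA[8]=15  'b'
  #9 SA[9]=7  'baaababbb'
  #10 SA[10]=0  'baabababaaababbb'
  #11 SA[11]=5  'babaaababbb'
  #12 SA[12]=3  'bababaaababbb'
  #13 SA[13]=11  'babbb'
  #14 SA[14]=14  'bb'
  #15 SA[15]=13  'bbb'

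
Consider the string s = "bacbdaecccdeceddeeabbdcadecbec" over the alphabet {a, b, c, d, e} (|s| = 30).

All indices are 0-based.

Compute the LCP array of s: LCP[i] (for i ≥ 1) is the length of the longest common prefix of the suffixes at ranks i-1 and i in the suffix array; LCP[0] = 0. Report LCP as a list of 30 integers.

rank→(start, suffix):
  0 → (18, 'abbdcadecbec')
  1 → (1, 'acbdaecccdeceddeeabbdcadecbec')
  2 → (23, 'adecbec')
  3 → (5, 'aecccdeceddeeabbdcadecbec')
  4 → (0, 'bacbdaecccdeceddeeabbdcadecbec')
  5 → (19, 'bbdcadecbec')
  6 → (3, 'bdaecccdeceddeeabbdcadecbec')
  7 → (20, 'bdcadecbec')
  8 → (27, 'bec')
  9 → (29, 'c')
  10 → (22, 'cadecbec')
  11 → (2, 'cbdaecccdeceddeeabbdcadecbec')
  12 → (26, 'cbec')
  13 → (7, 'cccdeceddeeabbdcadecbec')
  14 → (8, 'ccdeceddeeabbdcadecbec')
  15 → (9, 'cdeceddeeabbdcadecbec')
  16 → (12, 'ceddeeabbdcadecbec')
  17 → (4, 'daecccdeceddeeabbdcadecbec')
  18 → (21, 'dcadecbec')
  19 → (14, 'ddeeabbdcadecbec')
  20 → (24, 'decbec')
  21 → (10, 'deceddeeabbdcadecbec')
  22 → (15, 'deeabbdcadecbec')
  23 → (17, 'eabbdcadecbec')
  24 → (28, 'ec')
  25 → (25, 'ecbec')
  26 → (6, 'ecccdeceddeeabbdcadecbec')
  27 → (11, 'eceddeeabbdcadecbec')
  28 → (13, 'eddeeabbdcadecbec')
  29 → (16, 'eeabbdcadecbec')

SA = [18, 1, 23, 5, 0, 19, 3, 20, 27, 29, 22, 2, 26, 7, 8, 9, 12, 4, 21, 14, 24, 10, 15, 17, 28, 25, 6, 11, 13, 16]
[i] adj suffixes → lcp
  [1] 18/1 → 1 ('a')
  [2] 1/23 → 1 ('a')
  [3] 23/5 → 1 ('a')
  [4] 5/0 → 0 ('')
  [5] 0/19 → 1 ('b')
  [6] 19/3 → 1 ('b')
  [7] 3/20 → 2 ('bd')
  [8] 20/27 → 1 ('b')
  [9] 27/29 → 0 ('')
  [10] 29/22 → 1 ('c')
  [11] 22/2 → 1 ('c')
  [12] 2/26 → 2 ('cb')
  [13] 26/7 → 1 ('c')
  [14] 7/8 → 2 ('cc')
  [15] 8/9 → 1 ('c')
  [16] 9/12 → 1 ('c')
  [17] 12/4 → 0 ('')
  [18] 4/21 → 1 ('d')
  [19] 21/14 → 1 ('d')
  [20] 14/24 → 1 ('d')
  [21] 24/10 → 3 ('dec')
  [22] 10/15 → 2 ('de')
  [23] 15/17 → 0 ('')
  [24] 17/28 → 1 ('e')
  [25] 28/25 → 2 ('ec')
  [26] 25/6 → 2 ('ec')
  [27] 6/11 → 2 ('ec')
  [28] 11/13 → 1 ('e')
  [29] 13/16 → 1 ('e')

[0, 1, 1, 1, 0, 1, 1, 2, 1, 0, 1, 1, 2, 1, 2, 1, 1, 0, 1, 1, 1, 3, 2, 0, 1, 2, 2, 2, 1, 1]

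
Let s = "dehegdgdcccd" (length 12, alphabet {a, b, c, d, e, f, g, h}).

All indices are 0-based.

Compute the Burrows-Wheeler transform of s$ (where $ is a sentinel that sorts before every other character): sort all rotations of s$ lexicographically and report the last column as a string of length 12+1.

ddcccg$ghddee

rank  rotation       last
    0  $dehegdgdcccd  d
    1  cccd$dehegdgd  d
    2  ccd$dehegdgdc  c
    3  cd$dehegdgdcc  c
    4  d$dehegdgdccc  c
    5  dcccd$dehegdg  g
    6  dehegdgdcccd$  $
    7  dgdcccd$deheg  g
    8  egdgdcccd$deh  h
    9  ehegdgdcccd$d  d
   10  gdcccd$dehegd  d
   11  gdgdcccd$dehe  e
   12  hegdgdcccd$de  e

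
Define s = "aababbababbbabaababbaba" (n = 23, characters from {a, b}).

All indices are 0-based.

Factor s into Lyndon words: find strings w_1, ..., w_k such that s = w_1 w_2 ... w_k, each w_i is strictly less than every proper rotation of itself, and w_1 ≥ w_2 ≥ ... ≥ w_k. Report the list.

["aababbababbbab", "aababbab", "a"]

emit factor 1: 'aababbababbbab' (i=0, period=14)
emit factor 2: 'aababbab' (i=14, period=8)
emit factor 3: 'a' (i=22, period=1)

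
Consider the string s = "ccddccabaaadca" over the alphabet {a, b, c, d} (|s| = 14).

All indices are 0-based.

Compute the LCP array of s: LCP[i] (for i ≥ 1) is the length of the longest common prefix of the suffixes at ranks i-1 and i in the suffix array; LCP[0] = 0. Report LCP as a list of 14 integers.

sorted suffixes:
  #0 SA[0]=13  'a'
  #1 SA[1]=8  'aaadca'
  #2 SA[2]=9  'aadca'
  #3 SA[3]=6  'abaaadca'
  #4 SA[4]=10  'adca'
  #5 SA[5]=7  'baaadca'
  #6 SA[6]=12  'ca'
  #7 SA[7]=5  'cabaaadca'
  #8 SA[8]=4  'ccabaaadca'
  #9 SA[9]=0  'ccddccabaaadca'
  #10 SA[10]=1  'cddccabaaadca'
  #11 SA[11]=11  'dca'
  #12 SA[12]=3  'dccabaaadca'
  #13 SA[13]=2  'ddccabaaadca'

SA = [13, 8, 9, 6, 10, 7, 12, 5, 4, 0, 1, 11, 3, 2]
i: (SA[i-1],SA[i]) lcp shared
  1: (13,8) 1 'a'
  2: (8,9) 2 'aa'
  3: (9,6) 1 'a'
  4: (6,10) 1 'a'
  5: (10,7) 0 ''
  6: (7,12) 0 ''
  7: (12,5) 2 'ca'
  8: (5,4) 1 'c'
  9: (4,0) 2 'cc'
  10: (0,1) 1 'c'
  11: (1,11) 0 ''
  12: (11,3) 2 'dc'
  13: (3,2) 1 'd'

[0, 1, 2, 1, 1, 0, 0, 2, 1, 2, 1, 0, 2, 1]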